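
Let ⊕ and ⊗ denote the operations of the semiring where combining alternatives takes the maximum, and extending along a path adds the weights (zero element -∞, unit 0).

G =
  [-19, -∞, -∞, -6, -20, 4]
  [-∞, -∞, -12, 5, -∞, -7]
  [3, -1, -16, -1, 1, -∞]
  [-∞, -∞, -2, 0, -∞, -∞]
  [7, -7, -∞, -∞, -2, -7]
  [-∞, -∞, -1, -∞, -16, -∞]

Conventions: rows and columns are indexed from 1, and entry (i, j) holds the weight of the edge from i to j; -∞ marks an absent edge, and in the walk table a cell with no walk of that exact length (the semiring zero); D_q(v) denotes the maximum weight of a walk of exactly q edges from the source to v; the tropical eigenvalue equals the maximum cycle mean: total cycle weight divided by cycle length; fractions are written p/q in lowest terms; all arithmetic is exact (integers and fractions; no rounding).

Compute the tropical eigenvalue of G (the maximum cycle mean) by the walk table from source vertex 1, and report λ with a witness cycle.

q=0: [0, -∞, -∞, -∞, -∞, -∞]
q=1: [-19, -∞, -∞, -6, -20, 4]
q=2: [-13, -27, 3, -6, -12, -15]
q=3: [6, 2, -8, 2, 4, -9]
q=4: [11, -3, 0, 7, 2, 10]
q=5: [9, -1, 9, 7, 1, 15]
q=6: [12, 8, 14, 8, 10, 13]
Optimal cycle mean attained by: cycle 1->6->3->5->1, total 4 + (-1) + 1 + 7, length 4.
Answer: λ = 11/4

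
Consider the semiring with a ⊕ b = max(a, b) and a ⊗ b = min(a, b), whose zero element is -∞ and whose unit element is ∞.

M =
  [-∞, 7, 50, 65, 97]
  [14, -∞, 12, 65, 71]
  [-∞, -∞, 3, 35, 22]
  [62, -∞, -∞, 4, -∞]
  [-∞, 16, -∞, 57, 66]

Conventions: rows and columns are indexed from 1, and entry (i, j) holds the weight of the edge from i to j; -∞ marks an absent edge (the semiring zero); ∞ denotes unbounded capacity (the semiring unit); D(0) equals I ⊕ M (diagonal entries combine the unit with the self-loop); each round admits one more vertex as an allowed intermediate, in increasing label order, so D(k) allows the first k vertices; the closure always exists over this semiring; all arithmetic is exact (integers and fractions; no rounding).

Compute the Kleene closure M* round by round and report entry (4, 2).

D(0):
  [∞, 7, 50, 65, 97]
  [14, ∞, 12, 65, 71]
  [-∞, -∞, ∞, 35, 22]
  [62, -∞, -∞, ∞, -∞]
  [-∞, 16, -∞, 57, ∞]
D(1):
  [∞, 7, 50, 65, 97]
  [14, ∞, 14, 65, 71]
  [-∞, -∞, ∞, 35, 22]
  [62, 7, 50, ∞, 62]
  [-∞, 16, -∞, 57, ∞]
D(2):
  [∞, 7, 50, 65, 97]
  [14, ∞, 14, 65, 71]
  [-∞, -∞, ∞, 35, 22]
  [62, 7, 50, ∞, 62]
  [14, 16, 14, 57, ∞]
D(3):
  [∞, 7, 50, 65, 97]
  [14, ∞, 14, 65, 71]
  [-∞, -∞, ∞, 35, 22]
  [62, 7, 50, ∞, 62]
  [14, 16, 14, 57, ∞]
D(4):
  [∞, 7, 50, 65, 97]
  [62, ∞, 50, 65, 71]
  [35, 7, ∞, 35, 35]
  [62, 7, 50, ∞, 62]
  [57, 16, 50, 57, ∞]
D(5):
  [∞, 16, 50, 65, 97]
  [62, ∞, 50, 65, 71]
  [35, 16, ∞, 35, 35]
  [62, 16, 50, ∞, 62]
  [57, 16, 50, 57, ∞]
Answer: M*[4][2] = 16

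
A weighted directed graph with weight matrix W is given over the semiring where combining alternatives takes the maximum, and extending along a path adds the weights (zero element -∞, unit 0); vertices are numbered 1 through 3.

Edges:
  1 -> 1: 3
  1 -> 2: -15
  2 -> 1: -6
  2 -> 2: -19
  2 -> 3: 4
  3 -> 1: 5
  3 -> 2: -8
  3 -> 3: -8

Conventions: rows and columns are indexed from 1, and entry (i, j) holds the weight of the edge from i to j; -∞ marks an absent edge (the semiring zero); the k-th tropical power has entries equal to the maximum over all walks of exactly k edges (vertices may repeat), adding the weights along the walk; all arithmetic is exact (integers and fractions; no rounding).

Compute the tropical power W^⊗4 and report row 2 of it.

W^⊗2:
  [6, -12, -11]
  [9, -4, -4]
  [8, -10, -4]
W^⊗3:
  [9, -9, -8]
  [12, -6, 0]
  [11, -7, -6]
W^⊗4:
  [12, -6, -5]
  [15, -3, -2]
  [14, -4, -3]
Answer: row 2 of W^⊗4 = [15, -3, -2]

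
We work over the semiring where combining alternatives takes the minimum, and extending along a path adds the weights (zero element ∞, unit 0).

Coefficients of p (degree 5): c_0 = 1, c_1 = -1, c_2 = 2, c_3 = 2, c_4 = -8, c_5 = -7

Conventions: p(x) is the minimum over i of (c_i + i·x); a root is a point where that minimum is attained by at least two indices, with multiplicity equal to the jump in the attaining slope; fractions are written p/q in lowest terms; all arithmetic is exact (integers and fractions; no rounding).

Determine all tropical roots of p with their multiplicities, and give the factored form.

hull edge (i=0, c=1) to (i=4, c=-8): slope -9/4, span 4
hull edge (i=4, c=-8) to (i=5, c=-7): slope 1, span 1
Factored form: p(x) = -7 ⊗ (x ⊕ (-1)) ⊗ (x ⊕ 9/4) ⊗ (x ⊕ 9/4) ⊗ (x ⊕ 9/4) ⊗ (x ⊕ 9/4)
Answer: roots = -1 (mult 1), 9/4 (mult 4)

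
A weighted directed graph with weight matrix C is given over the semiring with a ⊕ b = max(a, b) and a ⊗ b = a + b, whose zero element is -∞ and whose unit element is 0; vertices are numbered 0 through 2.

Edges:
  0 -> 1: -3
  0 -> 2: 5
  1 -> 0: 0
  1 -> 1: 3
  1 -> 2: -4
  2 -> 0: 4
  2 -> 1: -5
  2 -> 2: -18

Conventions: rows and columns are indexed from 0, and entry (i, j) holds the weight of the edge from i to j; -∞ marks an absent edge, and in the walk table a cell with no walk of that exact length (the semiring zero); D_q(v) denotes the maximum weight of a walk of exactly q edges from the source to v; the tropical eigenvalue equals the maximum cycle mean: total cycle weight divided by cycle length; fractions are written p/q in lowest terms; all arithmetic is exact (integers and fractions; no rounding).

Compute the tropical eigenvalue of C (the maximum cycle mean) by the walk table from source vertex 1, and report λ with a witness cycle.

q=0: [-∞, 0, -∞]
q=1: [0, 3, -4]
q=2: [3, 6, 5]
q=3: [9, 9, 8]
Optimal cycle mean attained by: cycle 0->2->0, total 5 + 4, length 2.
Answer: λ = 9/2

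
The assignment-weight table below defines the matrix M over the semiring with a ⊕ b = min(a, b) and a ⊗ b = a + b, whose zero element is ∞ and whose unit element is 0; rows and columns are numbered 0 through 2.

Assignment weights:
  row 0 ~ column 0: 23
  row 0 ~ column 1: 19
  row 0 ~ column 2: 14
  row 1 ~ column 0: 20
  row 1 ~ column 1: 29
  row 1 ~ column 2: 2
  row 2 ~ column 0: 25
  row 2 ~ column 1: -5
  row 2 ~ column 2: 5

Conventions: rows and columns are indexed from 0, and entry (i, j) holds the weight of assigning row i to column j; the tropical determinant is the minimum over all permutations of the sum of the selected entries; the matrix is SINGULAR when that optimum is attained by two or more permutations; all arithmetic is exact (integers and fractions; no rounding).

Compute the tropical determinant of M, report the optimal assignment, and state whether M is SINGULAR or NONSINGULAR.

σ = (0, 1, 2): 23 + 29 + 5 = 57
σ = (0, 2, 1): 23 + 2 + (-5) = 20
σ = (1, 0, 2): 19 + 20 + 5 = 44
σ = (1, 2, 0): 19 + 2 + 25 = 46
σ = (2, 0, 1): 14 + 20 + (-5) = 29
σ = (2, 1, 0): 14 + 29 + 25 = 68
Optimal value attained by: σ = (0, 2, 1).
Answer: det⊕(M) = 20; verdict: NONSINGULAR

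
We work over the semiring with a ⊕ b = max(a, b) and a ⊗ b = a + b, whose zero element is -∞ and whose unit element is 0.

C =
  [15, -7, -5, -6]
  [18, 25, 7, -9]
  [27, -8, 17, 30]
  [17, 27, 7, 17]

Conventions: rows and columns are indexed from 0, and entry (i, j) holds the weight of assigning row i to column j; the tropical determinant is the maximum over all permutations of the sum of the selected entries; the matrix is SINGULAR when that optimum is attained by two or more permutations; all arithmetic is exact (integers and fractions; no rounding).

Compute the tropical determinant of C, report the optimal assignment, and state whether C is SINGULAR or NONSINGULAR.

σ = (0, 1, 2, 3): 15 + 25 + 17 + 17 = 74
σ = (0, 1, 3, 2): 15 + 25 + 30 + 7 = 77
σ = (0, 2, 1, 3): 15 + 7 + (-8) + 17 = 31
σ = (0, 2, 3, 1): 15 + 7 + 30 + 27 = 79
σ = (0, 3, 1, 2): 15 + (-9) + (-8) + 7 = 5
σ = (0, 3, 2, 1): 15 + (-9) + 17 + 27 = 50
σ = (1, 0, 2, 3): (-7) + 18 + 17 + 17 = 45
σ = (1, 0, 3, 2): (-7) + 18 + 30 + 7 = 48
σ = (1, 2, 0, 3): (-7) + 7 + 27 + 17 = 44
σ = (1, 2, 3, 0): (-7) + 7 + 30 + 17 = 47
σ = (1, 3, 0, 2): (-7) + (-9) + 27 + 7 = 18
σ = (1, 3, 2, 0): (-7) + (-9) + 17 + 17 = 18
σ = (2, 0, 1, 3): (-5) + 18 + (-8) + 17 = 22
σ = (2, 0, 3, 1): (-5) + 18 + 30 + 27 = 70
σ = (2, 1, 0, 3): (-5) + 25 + 27 + 17 = 64
σ = (2, 1, 3, 0): (-5) + 25 + 30 + 17 = 67
σ = (2, 3, 0, 1): (-5) + (-9) + 27 + 27 = 40
σ = (2, 3, 1, 0): (-5) + (-9) + (-8) + 17 = -5
σ = (3, 0, 1, 2): (-6) + 18 + (-8) + 7 = 11
σ = (3, 0, 2, 1): (-6) + 18 + 17 + 27 = 56
σ = (3, 1, 0, 2): (-6) + 25 + 27 + 7 = 53
σ = (3, 1, 2, 0): (-6) + 25 + 17 + 17 = 53
σ = (3, 2, 0, 1): (-6) + 7 + 27 + 27 = 55
σ = (3, 2, 1, 0): (-6) + 7 + (-8) + 17 = 10
Optimal value attained by: σ = (0, 2, 3, 1).
Answer: det⊕(C) = 79; verdict: NONSINGULAR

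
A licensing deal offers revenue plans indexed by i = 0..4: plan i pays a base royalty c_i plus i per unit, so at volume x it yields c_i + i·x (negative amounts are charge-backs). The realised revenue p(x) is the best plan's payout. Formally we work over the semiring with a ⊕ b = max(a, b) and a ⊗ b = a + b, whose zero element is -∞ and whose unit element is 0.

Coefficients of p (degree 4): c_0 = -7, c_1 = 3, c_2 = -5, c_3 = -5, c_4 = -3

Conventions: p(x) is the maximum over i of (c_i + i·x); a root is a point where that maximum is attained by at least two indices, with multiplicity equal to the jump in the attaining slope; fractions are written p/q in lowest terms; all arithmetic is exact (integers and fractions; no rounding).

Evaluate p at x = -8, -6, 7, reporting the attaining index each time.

p(-8) = max(-7+0·(-8)=-7, 3+1·(-8)=-5, -5+2·(-8)=-21, -5+3·(-8)=-29, -3+4·(-8)=-35) = -5 (attained by i=1)
p(-6) = max(-7+0·(-6)=-7, 3+1·(-6)=-3, -5+2·(-6)=-17, -5+3·(-6)=-23, -3+4·(-6)=-27) = -3 (attained by i=1)
p(7) = max(-7+0·7=-7, 3+1·7=10, -5+2·7=9, -5+3·7=16, -3+4·7=25) = 25 (attained by i=4)
Answer: p(-8) = -5; p(-6) = -3; p(7) = 25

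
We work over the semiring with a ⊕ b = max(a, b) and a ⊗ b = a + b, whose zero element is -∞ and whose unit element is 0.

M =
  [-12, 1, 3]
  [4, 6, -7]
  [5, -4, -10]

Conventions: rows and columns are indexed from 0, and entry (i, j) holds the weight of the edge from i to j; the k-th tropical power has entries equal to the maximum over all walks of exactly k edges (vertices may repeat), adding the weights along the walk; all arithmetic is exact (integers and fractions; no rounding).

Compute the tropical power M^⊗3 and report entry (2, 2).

M^⊗2:
  [8, 7, -6]
  [10, 12, 7]
  [0, 6, 8]
M^⊗3:
  [11, 13, 11]
  [16, 18, 13]
  [13, 12, 3]
Key observation: the optimum is the walk 2->1->0->2, with weight (-4) + 4 + 3 = 3.
Optimal value attained by: walk 2->1->0->2.
Answer: (M^⊗3)[2][2] = 3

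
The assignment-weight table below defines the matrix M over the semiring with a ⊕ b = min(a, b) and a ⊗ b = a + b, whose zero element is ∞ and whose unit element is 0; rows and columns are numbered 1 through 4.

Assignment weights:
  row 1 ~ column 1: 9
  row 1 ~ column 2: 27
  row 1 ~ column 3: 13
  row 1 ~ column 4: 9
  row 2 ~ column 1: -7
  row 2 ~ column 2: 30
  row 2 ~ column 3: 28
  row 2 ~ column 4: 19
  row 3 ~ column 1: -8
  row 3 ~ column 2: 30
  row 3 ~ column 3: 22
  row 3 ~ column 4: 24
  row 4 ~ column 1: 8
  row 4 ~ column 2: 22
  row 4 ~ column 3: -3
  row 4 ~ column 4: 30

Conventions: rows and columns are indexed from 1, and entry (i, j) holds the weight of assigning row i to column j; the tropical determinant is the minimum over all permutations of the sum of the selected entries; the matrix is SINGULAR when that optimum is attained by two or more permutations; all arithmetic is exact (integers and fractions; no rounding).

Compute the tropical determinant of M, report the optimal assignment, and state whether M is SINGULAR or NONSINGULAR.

σ = (1, 2, 3, 4): 9 + 30 + 22 + 30 = 91
σ = (1, 2, 4, 3): 9 + 30 + 24 + (-3) = 60
σ = (1, 3, 2, 4): 9 + 28 + 30 + 30 = 97
σ = (1, 3, 4, 2): 9 + 28 + 24 + 22 = 83
σ = (1, 4, 2, 3): 9 + 19 + 30 + (-3) = 55
σ = (1, 4, 3, 2): 9 + 19 + 22 + 22 = 72
σ = (2, 1, 3, 4): 27 + (-7) + 22 + 30 = 72
σ = (2, 1, 4, 3): 27 + (-7) + 24 + (-3) = 41
σ = (2, 3, 1, 4): 27 + 28 + (-8) + 30 = 77
σ = (2, 3, 4, 1): 27 + 28 + 24 + 8 = 87
σ = (2, 4, 1, 3): 27 + 19 + (-8) + (-3) = 35
σ = (2, 4, 3, 1): 27 + 19 + 22 + 8 = 76
σ = (3, 1, 2, 4): 13 + (-7) + 30 + 30 = 66
σ = (3, 1, 4, 2): 13 + (-7) + 24 + 22 = 52
σ = (3, 2, 1, 4): 13 + 30 + (-8) + 30 = 65
σ = (3, 2, 4, 1): 13 + 30 + 24 + 8 = 75
σ = (3, 4, 1, 2): 13 + 19 + (-8) + 22 = 46
σ = (3, 4, 2, 1): 13 + 19 + 30 + 8 = 70
σ = (4, 1, 2, 3): 9 + (-7) + 30 + (-3) = 29
σ = (4, 1, 3, 2): 9 + (-7) + 22 + 22 = 46
σ = (4, 2, 1, 3): 9 + 30 + (-8) + (-3) = 28
σ = (4, 2, 3, 1): 9 + 30 + 22 + 8 = 69
σ = (4, 3, 1, 2): 9 + 28 + (-8) + 22 = 51
σ = (4, 3, 2, 1): 9 + 28 + 30 + 8 = 75
Optimal value attained by: σ = (4, 2, 1, 3).
Answer: det⊕(M) = 28; verdict: NONSINGULAR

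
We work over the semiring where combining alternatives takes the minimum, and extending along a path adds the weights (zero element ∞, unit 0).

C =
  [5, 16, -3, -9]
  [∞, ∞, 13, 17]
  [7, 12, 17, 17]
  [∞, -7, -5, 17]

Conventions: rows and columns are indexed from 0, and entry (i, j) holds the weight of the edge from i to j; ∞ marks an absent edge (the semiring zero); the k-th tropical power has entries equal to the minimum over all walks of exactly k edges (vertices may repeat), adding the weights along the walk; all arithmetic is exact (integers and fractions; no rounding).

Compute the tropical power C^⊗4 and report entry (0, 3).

C^⊗2:
  [4, -16, -14, -4]
  [20, 10, 12, 30]
  [12, 10, 4, -2]
  [2, 7, 6, 10]
C^⊗3:
  [-7, -11, -9, -5]
  [19, 23, 17, 11]
  [11, -9, -7, 3]
  [7, 3, -1, -7]
C^⊗4:
  [-2, -12, -10, -16]
  [24, 4, 6, 10]
  [0, -4, -2, 2]
  [6, -14, -12, -2]
Key observation: the optimum is the walk 0->3->2->0->3, with weight (-9) + (-5) + 7 + (-9) = -16.
Optimal value attained by: walk 0->3->2->0->3.
Answer: (C^⊗4)[0][3] = -16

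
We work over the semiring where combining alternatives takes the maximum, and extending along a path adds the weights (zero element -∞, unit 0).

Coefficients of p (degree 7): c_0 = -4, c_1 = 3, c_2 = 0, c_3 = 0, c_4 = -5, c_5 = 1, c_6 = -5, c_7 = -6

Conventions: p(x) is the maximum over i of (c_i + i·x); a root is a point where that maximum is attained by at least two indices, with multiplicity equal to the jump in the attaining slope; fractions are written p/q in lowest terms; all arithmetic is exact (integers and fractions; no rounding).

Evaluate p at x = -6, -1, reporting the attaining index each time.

p(-6) = max(-4+0·(-6)=-4, 3+1·(-6)=-3, 0+2·(-6)=-12, 0+3·(-6)=-18, -5+4·(-6)=-29, 1+5·(-6)=-29, -5+6·(-6)=-41, -6+7·(-6)=-48) = -3 (attained by i=1)
p(-1) = max(-4+0·(-1)=-4, 3+1·(-1)=2, 0+2·(-1)=-2, 0+3·(-1)=-3, -5+4·(-1)=-9, 1+5·(-1)=-4, -5+6·(-1)=-11, -6+7·(-1)=-13) = 2 (attained by i=1)
Answer: p(-6) = -3; p(-1) = 2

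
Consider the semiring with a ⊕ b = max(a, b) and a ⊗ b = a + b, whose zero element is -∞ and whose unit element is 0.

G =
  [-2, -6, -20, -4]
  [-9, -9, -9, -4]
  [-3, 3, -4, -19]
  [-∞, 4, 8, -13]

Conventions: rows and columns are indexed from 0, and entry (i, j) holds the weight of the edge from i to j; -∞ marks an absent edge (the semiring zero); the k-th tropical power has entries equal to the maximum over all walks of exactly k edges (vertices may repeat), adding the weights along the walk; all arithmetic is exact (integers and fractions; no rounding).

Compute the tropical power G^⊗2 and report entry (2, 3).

G^⊗2:
  [-4, 0, 4, -6]
  [-11, 0, 4, -13]
  [-5, -1, -6, -1]
  [5, 11, 4, 0]
Key observation: the optimum is the walk 2->1->3, with weight 3 + (-4) = -1.
Optimal value attained by: walk 2->1->3.
Answer: (G^⊗2)[2][3] = -1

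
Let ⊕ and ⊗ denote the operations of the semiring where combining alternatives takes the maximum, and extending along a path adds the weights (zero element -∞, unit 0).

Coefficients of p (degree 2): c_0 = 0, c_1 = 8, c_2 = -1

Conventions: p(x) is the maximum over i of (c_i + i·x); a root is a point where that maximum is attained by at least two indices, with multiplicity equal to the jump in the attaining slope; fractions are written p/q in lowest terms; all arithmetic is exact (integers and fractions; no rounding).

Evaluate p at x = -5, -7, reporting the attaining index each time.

p(-5) = max(0+0·(-5)=0, 8+1·(-5)=3, -1+2·(-5)=-11) = 3 (attained by i=1)
p(-7) = max(0+0·(-7)=0, 8+1·(-7)=1, -1+2·(-7)=-15) = 1 (attained by i=1)
Answer: p(-5) = 3; p(-7) = 1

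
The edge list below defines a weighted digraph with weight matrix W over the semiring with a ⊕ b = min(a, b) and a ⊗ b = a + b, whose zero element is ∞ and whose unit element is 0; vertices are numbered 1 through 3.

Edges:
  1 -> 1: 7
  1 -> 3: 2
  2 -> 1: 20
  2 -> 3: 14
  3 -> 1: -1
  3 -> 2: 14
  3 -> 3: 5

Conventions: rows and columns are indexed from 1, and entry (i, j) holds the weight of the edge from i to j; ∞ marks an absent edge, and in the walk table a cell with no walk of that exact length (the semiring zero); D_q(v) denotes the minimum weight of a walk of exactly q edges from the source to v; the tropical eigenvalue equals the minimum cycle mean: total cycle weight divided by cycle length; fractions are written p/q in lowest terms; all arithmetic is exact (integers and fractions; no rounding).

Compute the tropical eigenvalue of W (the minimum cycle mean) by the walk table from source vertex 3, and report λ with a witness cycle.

q=0: [∞, ∞, 0]
q=1: [-1, 14, 5]
q=2: [4, 19, 1]
q=3: [0, 15, 6]
Optimal cycle mean attained by: cycle 1->3->1, total 2 + (-1), length 2.
Answer: λ = 1/2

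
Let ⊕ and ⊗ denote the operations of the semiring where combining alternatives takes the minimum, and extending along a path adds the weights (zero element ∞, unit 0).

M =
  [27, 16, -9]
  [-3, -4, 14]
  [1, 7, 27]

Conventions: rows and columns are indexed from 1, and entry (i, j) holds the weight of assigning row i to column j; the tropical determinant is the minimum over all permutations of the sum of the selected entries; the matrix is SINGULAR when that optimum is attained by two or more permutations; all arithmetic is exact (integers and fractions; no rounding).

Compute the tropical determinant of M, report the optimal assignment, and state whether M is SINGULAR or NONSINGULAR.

σ = (1, 2, 3): 27 + (-4) + 27 = 50
σ = (1, 3, 2): 27 + 14 + 7 = 48
σ = (2, 1, 3): 16 + (-3) + 27 = 40
σ = (2, 3, 1): 16 + 14 + 1 = 31
σ = (3, 1, 2): (-9) + (-3) + 7 = -5
σ = (3, 2, 1): (-9) + (-4) + 1 = -12
Optimal value attained by: σ = (3, 2, 1).
Answer: det⊕(M) = -12; verdict: NONSINGULAR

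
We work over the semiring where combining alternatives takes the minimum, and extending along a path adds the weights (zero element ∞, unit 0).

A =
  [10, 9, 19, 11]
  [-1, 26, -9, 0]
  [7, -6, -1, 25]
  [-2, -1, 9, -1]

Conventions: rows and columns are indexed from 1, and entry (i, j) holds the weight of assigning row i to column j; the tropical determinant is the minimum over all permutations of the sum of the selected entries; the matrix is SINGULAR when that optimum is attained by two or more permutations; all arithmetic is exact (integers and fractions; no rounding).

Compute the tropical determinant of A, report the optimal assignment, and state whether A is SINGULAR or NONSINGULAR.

σ = (1, 2, 3, 4): 10 + 26 + (-1) + (-1) = 34
σ = (1, 2, 4, 3): 10 + 26 + 25 + 9 = 70
σ = (1, 3, 2, 4): 10 + (-9) + (-6) + (-1) = -6
σ = (1, 3, 4, 2): 10 + (-9) + 25 + (-1) = 25
σ = (1, 4, 2, 3): 10 + 0 + (-6) + 9 = 13
σ = (1, 4, 3, 2): 10 + 0 + (-1) + (-1) = 8
σ = (2, 1, 3, 4): 9 + (-1) + (-1) + (-1) = 6
σ = (2, 1, 4, 3): 9 + (-1) + 25 + 9 = 42
σ = (2, 3, 1, 4): 9 + (-9) + 7 + (-1) = 6
σ = (2, 3, 4, 1): 9 + (-9) + 25 + (-2) = 23
σ = (2, 4, 1, 3): 9 + 0 + 7 + 9 = 25
σ = (2, 4, 3, 1): 9 + 0 + (-1) + (-2) = 6
σ = (3, 1, 2, 4): 19 + (-1) + (-6) + (-1) = 11
σ = (3, 1, 4, 2): 19 + (-1) + 25 + (-1) = 42
σ = (3, 2, 1, 4): 19 + 26 + 7 + (-1) = 51
σ = (3, 2, 4, 1): 19 + 26 + 25 + (-2) = 68
σ = (3, 4, 1, 2): 19 + 0 + 7 + (-1) = 25
σ = (3, 4, 2, 1): 19 + 0 + (-6) + (-2) = 11
σ = (4, 1, 2, 3): 11 + (-1) + (-6) + 9 = 13
σ = (4, 1, 3, 2): 11 + (-1) + (-1) + (-1) = 8
σ = (4, 2, 1, 3): 11 + 26 + 7 + 9 = 53
σ = (4, 2, 3, 1): 11 + 26 + (-1) + (-2) = 34
σ = (4, 3, 1, 2): 11 + (-9) + 7 + (-1) = 8
σ = (4, 3, 2, 1): 11 + (-9) + (-6) + (-2) = -6
Optimal value attained by: σ = (1, 3, 2, 4).
Answer: det⊕(A) = -6; verdict: SINGULAR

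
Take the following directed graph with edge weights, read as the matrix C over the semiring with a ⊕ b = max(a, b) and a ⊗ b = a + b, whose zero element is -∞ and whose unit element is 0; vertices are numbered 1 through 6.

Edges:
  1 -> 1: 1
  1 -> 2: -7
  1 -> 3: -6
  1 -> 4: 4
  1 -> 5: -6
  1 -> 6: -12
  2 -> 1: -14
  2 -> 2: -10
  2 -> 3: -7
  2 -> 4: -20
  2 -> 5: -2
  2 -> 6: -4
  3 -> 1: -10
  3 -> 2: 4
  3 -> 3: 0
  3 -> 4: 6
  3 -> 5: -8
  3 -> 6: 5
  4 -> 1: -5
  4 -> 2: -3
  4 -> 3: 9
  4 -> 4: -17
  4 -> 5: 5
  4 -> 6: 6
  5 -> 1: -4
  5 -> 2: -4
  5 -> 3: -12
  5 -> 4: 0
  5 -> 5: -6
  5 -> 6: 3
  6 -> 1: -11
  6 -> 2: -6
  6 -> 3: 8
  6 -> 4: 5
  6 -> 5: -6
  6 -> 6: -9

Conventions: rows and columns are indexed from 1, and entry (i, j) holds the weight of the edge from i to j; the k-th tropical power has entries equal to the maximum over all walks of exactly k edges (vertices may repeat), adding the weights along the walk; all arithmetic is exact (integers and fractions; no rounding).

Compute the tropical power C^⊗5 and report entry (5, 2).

C^⊗2:
  [2, 1, 13, 5, 9, 10]
  [-6, -3, 4, 1, -8, 1]
  [1, 4, 15, 10, 11, 12]
  [1, 13, 14, 15, 1, 14]
  [-3, -3, 11, 8, 5, 6]
  [0, 12, 14, 14, 10, 13]
C^⊗3:
  [5, 17, 18, 19, 10, 18]
  [-4, 8, 10, 10, 6, 9]
  [7, 19, 20, 21, 15, 20]
  [10, 18, 24, 20, 20, 21]
  [3, 15, 17, 17, 13, 16]
  [9, 18, 23, 20, 19, 20]
C^⊗4:
  [14, 22, 28, 24, 24, 25]
  [5, 14, 19, 16, 15, 16]
  [16, 24, 30, 26, 26, 27]
  [16, 28, 29, 30, 25, 29]
  [12, 21, 26, 23, 22, 23]
  [15, 27, 29, 29, 25, 28]
C^⊗5:
  [20, 32, 33, 34, 29, 33]
  [11, 23, 25, 25, 21, 24]
  [22, 34, 35, 36, 31, 35]
  [25, 33, 39, 35, 35, 36]
  [18, 30, 32, 32, 28, 31]
  [24, 33, 38, 35, 34, 35]
Key observation: the optimum is the walk 5->6->3->4->3->2, with weight 3 + 8 + 6 + 9 + 4 = 30.
Optimal value attained by: walk 5->6->3->4->3->2.
Answer: (C^⊗5)[5][2] = 30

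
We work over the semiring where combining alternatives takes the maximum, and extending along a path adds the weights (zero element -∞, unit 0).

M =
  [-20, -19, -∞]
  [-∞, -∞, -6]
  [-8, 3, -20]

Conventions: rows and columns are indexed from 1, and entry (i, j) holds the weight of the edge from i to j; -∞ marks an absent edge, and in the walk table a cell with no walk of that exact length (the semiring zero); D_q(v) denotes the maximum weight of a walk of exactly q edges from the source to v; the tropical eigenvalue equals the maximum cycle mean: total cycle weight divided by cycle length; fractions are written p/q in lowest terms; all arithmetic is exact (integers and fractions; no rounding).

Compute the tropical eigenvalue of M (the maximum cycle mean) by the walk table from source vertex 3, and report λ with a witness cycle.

q=0: [-∞, -∞, 0]
q=1: [-8, 3, -20]
q=2: [-28, -17, -3]
q=3: [-11, 0, -23]
Optimal cycle mean attained by: cycle 2->3->2, total (-6) + 3, length 2.
Answer: λ = -3/2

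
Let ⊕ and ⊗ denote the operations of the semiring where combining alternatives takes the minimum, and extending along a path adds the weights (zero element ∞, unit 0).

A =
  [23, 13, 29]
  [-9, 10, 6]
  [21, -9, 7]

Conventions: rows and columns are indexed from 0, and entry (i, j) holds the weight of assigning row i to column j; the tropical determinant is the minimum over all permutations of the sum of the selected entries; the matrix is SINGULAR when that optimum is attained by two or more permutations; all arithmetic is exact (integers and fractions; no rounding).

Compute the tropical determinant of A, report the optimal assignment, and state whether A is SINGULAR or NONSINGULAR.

σ = (0, 1, 2): 23 + 10 + 7 = 40
σ = (0, 2, 1): 23 + 6 + (-9) = 20
σ = (1, 0, 2): 13 + (-9) + 7 = 11
σ = (1, 2, 0): 13 + 6 + 21 = 40
σ = (2, 0, 1): 29 + (-9) + (-9) = 11
σ = (2, 1, 0): 29 + 10 + 21 = 60
Optimal value attained by: σ = (1, 0, 2).
Answer: det⊕(A) = 11; verdict: SINGULAR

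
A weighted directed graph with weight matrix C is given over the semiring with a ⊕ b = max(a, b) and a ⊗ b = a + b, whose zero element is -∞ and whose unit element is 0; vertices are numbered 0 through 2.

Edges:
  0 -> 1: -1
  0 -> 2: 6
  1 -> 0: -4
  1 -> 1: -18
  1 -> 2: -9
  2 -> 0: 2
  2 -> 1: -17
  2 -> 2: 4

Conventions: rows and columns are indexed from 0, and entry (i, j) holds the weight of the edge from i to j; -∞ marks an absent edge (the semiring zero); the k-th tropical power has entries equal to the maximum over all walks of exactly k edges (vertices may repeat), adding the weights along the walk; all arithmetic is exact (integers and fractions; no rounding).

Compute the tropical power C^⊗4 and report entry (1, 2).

C^⊗2:
  [8, -11, 10]
  [-7, -5, 2]
  [6, 1, 8]
C^⊗3:
  [12, 7, 14]
  [4, -8, 6]
  [10, 5, 12]
C^⊗4:
  [16, 11, 18]
  [8, 3, 10]
  [14, 9, 16]
Key observation: the optimum is the walk 1->0->2->0->2, with weight (-4) + 6 + 2 + 6 = 10.
Optimal value attained by: walk 1->0->2->0->2.
Answer: (C^⊗4)[1][2] = 10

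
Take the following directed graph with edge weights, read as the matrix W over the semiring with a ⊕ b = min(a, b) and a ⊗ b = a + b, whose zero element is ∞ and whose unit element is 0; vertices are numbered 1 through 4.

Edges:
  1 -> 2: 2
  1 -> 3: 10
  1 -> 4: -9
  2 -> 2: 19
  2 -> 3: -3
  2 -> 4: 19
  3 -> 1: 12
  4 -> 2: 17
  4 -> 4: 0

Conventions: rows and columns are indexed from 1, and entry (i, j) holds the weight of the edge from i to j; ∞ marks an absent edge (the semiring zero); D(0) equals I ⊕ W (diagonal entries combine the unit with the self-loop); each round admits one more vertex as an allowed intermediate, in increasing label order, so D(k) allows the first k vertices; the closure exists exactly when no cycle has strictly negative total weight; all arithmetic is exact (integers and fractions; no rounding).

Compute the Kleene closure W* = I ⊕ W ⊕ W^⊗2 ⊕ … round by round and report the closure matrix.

D(0):
  [0, 2, 10, -9]
  [∞, 0, -3, 19]
  [12, ∞, 0, ∞]
  [∞, 17, ∞, 0]
D(1):
  [0, 2, 10, -9]
  [∞, 0, -3, 19]
  [12, 14, 0, 3]
  [∞, 17, ∞, 0]
D(2):
  [0, 2, -1, -9]
  [∞, 0, -3, 19]
  [12, 14, 0, 3]
  [∞, 17, 14, 0]
D(3):
  [0, 2, -1, -9]
  [9, 0, -3, 0]
  [12, 14, 0, 3]
  [26, 17, 14, 0]
D(4):
  [0, 2, -1, -9]
  [9, 0, -3, 0]
  [12, 14, 0, 3]
  [26, 17, 14, 0]
Answer: W* = [[0, 2, -1, -9], [9, 0, -3, 0], [12, 14, 0, 3], [26, 17, 14, 0]]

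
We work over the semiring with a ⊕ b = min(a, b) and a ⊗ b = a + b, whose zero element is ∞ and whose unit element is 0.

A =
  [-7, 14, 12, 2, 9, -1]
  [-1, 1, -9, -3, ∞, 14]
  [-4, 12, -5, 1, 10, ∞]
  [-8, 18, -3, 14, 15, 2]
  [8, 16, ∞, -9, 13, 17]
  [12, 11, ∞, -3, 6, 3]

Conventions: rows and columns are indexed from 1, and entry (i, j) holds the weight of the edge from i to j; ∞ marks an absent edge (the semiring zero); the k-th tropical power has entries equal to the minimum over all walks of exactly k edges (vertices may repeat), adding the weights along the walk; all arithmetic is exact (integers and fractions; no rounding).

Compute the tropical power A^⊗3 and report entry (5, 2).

A^⊗2:
  [-14, 7, -1, -5, 2, -8]
  [-13, 2, -14, -8, 1, -2]
  [-11, 7, -10, -4, 5, -5]
  [-15, 6, -8, -6, 1, -9]
  [-17, 9, -12, 4, 6, -7]
  [-11, 12, -6, -3, 9, -1]
A^⊗3:
  [-21, 0, -8, -12, -5, -15]
  [-20, -2, -19, -13, -4, -14]
  [-18, 2, -15, -9, -2, -12]
  [-22, -1, -13, -13, -6, -16]
  [-24, -3, -17, -15, -8, -18]
  [-18, 3, -11, -9, -2, -12]
Key observation: the optimum is the walk 5->4->1->2, with weight (-9) + (-8) + 14 = -3.
Optimal value attained by: walk 5->4->1->2.
Answer: (A^⊗3)[5][2] = -3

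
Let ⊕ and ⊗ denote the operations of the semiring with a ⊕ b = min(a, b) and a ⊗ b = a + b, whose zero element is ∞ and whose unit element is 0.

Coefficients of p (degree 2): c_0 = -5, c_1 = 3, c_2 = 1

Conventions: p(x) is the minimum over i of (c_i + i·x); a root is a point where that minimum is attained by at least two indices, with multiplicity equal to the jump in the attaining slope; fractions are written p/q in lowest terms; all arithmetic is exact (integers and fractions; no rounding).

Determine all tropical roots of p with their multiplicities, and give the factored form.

hull edge (i=0, c=-5) to (i=2, c=1): slope 3, span 2
Factored form: p(x) = 1 ⊗ (x ⊕ (-3)) ⊗ (x ⊕ (-3))
Answer: roots = -3 (mult 2)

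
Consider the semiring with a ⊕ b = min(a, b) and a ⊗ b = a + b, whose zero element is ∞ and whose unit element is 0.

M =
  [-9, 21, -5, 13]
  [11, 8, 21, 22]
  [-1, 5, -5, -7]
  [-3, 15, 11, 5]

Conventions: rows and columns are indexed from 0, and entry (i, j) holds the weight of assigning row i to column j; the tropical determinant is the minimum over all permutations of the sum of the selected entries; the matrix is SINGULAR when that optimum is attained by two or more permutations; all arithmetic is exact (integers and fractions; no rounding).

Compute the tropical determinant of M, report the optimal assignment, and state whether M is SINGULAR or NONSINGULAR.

σ = (0, 1, 2, 3): (-9) + 8 + (-5) + 5 = -1
σ = (0, 1, 3, 2): (-9) + 8 + (-7) + 11 = 3
σ = (0, 2, 1, 3): (-9) + 21 + 5 + 5 = 22
σ = (0, 2, 3, 1): (-9) + 21 + (-7) + 15 = 20
σ = (0, 3, 1, 2): (-9) + 22 + 5 + 11 = 29
σ = (0, 3, 2, 1): (-9) + 22 + (-5) + 15 = 23
σ = (1, 0, 2, 3): 21 + 11 + (-5) + 5 = 32
σ = (1, 0, 3, 2): 21 + 11 + (-7) + 11 = 36
σ = (1, 2, 0, 3): 21 + 21 + (-1) + 5 = 46
σ = (1, 2, 3, 0): 21 + 21 + (-7) + (-3) = 32
σ = (1, 3, 0, 2): 21 + 22 + (-1) + 11 = 53
σ = (1, 3, 2, 0): 21 + 22 + (-5) + (-3) = 35
σ = (2, 0, 1, 3): (-5) + 11 + 5 + 5 = 16
σ = (2, 0, 3, 1): (-5) + 11 + (-7) + 15 = 14
σ = (2, 1, 0, 3): (-5) + 8 + (-1) + 5 = 7
σ = (2, 1, 3, 0): (-5) + 8 + (-7) + (-3) = -7
σ = (2, 3, 0, 1): (-5) + 22 + (-1) + 15 = 31
σ = (2, 3, 1, 0): (-5) + 22 + 5 + (-3) = 19
σ = (3, 0, 1, 2): 13 + 11 + 5 + 11 = 40
σ = (3, 0, 2, 1): 13 + 11 + (-5) + 15 = 34
σ = (3, 1, 0, 2): 13 + 8 + (-1) + 11 = 31
σ = (3, 1, 2, 0): 13 + 8 + (-5) + (-3) = 13
σ = (3, 2, 0, 1): 13 + 21 + (-1) + 15 = 48
σ = (3, 2, 1, 0): 13 + 21 + 5 + (-3) = 36
Optimal value attained by: σ = (2, 1, 3, 0).
Answer: det⊕(M) = -7; verdict: NONSINGULAR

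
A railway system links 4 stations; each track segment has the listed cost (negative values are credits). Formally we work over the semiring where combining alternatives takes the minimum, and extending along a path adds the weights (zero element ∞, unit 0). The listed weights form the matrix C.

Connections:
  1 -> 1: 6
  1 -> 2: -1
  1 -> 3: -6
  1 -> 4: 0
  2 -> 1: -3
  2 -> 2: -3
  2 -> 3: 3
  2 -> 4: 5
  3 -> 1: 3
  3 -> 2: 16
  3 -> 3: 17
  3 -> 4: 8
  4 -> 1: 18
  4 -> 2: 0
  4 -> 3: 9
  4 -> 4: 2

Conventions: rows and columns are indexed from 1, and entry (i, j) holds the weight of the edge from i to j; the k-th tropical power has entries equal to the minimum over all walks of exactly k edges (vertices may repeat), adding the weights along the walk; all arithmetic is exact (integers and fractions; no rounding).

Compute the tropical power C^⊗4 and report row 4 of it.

C^⊗2:
  [-4, -4, 0, 2]
  [-6, -6, -9, -3]
  [9, 2, -3, 3]
  [-3, -3, 3, 4]
C^⊗3:
  [-7, -7, -10, -4]
  [-9, -9, -12, -6]
  [-1, -1, 3, 5]
  [-6, -6, -9, -3]
C^⊗4:
  [-10, -10, -13, -7]
  [-12, -12, -15, -9]
  [-4, -4, -7, -1]
  [-9, -9, -12, -6]
Answer: row 4 of C^⊗4 = [-9, -9, -12, -6]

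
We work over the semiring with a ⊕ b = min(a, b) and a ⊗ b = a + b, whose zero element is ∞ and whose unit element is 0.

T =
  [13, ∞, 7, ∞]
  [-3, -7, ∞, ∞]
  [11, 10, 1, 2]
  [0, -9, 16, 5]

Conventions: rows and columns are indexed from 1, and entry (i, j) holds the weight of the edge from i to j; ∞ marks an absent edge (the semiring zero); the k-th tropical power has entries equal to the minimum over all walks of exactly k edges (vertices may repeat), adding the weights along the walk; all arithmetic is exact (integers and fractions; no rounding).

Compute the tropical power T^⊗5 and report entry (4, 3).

T^⊗2:
  [18, 17, 8, 9]
  [-10, -14, 4, ∞]
  [2, -7, 2, 3]
  [-12, -16, 7, 10]
T^⊗3:
  [9, 0, 9, 10]
  [-17, -21, -3, 6]
  [-10, -14, 3, 4]
  [-19, -23, -5, 9]
T^⊗4:
  [-3, -7, 10, 11]
  [-24, -28, -10, -1]
  [-17, -21, -3, 5]
  [-26, -30, -12, -3]
T^⊗5:
  [-10, -14, 4, 12]
  [-31, -35, -17, -8]
  [-24, -28, -10, -1]
  [-33, -37, -19, -10]
Key observation: the optimum is the walk 4->2->2->2->1->3, with weight (-9) + (-7) + (-7) + (-3) + 7 = -19.
Optimal value attained by: walk 4->2->2->2->1->3.
Answer: (T^⊗5)[4][3] = -19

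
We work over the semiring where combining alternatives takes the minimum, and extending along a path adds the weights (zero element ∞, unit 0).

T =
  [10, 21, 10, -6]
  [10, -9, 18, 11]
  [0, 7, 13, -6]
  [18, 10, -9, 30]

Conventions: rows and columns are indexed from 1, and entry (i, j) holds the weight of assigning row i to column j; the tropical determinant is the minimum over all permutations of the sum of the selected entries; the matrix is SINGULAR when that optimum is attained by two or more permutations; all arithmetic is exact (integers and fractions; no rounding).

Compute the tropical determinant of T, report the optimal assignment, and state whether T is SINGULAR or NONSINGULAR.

σ = (1, 2, 3, 4): 10 + (-9) + 13 + 30 = 44
σ = (1, 2, 4, 3): 10 + (-9) + (-6) + (-9) = -14
σ = (1, 3, 2, 4): 10 + 18 + 7 + 30 = 65
σ = (1, 3, 4, 2): 10 + 18 + (-6) + 10 = 32
σ = (1, 4, 2, 3): 10 + 11 + 7 + (-9) = 19
σ = (1, 4, 3, 2): 10 + 11 + 13 + 10 = 44
σ = (2, 1, 3, 4): 21 + 10 + 13 + 30 = 74
σ = (2, 1, 4, 3): 21 + 10 + (-6) + (-9) = 16
σ = (2, 3, 1, 4): 21 + 18 + 0 + 30 = 69
σ = (2, 3, 4, 1): 21 + 18 + (-6) + 18 = 51
σ = (2, 4, 1, 3): 21 + 11 + 0 + (-9) = 23
σ = (2, 4, 3, 1): 21 + 11 + 13 + 18 = 63
σ = (3, 1, 2, 4): 10 + 10 + 7 + 30 = 57
σ = (3, 1, 4, 2): 10 + 10 + (-6) + 10 = 24
σ = (3, 2, 1, 4): 10 + (-9) + 0 + 30 = 31
σ = (3, 2, 4, 1): 10 + (-9) + (-6) + 18 = 13
σ = (3, 4, 1, 2): 10 + 11 + 0 + 10 = 31
σ = (3, 4, 2, 1): 10 + 11 + 7 + 18 = 46
σ = (4, 1, 2, 3): (-6) + 10 + 7 + (-9) = 2
σ = (4, 1, 3, 2): (-6) + 10 + 13 + 10 = 27
σ = (4, 2, 1, 3): (-6) + (-9) + 0 + (-9) = -24
σ = (4, 2, 3, 1): (-6) + (-9) + 13 + 18 = 16
σ = (4, 3, 1, 2): (-6) + 18 + 0 + 10 = 22
σ = (4, 3, 2, 1): (-6) + 18 + 7 + 18 = 37
Optimal value attained by: σ = (4, 2, 1, 3).
Answer: det⊕(T) = -24; verdict: NONSINGULAR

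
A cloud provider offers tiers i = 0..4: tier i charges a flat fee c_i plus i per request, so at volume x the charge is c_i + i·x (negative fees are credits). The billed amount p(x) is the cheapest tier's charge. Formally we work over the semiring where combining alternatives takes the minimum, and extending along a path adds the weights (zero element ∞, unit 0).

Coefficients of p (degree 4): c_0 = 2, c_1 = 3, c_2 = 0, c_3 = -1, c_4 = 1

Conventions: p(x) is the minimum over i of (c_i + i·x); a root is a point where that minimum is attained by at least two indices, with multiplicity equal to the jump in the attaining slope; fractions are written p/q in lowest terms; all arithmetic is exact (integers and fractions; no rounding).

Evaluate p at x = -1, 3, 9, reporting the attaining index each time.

p(-1) = min(2+0·(-1)=2, 3+1·(-1)=2, 0+2·(-1)=-2, -1+3·(-1)=-4, 1+4·(-1)=-3) = -4 (attained by i=3)
p(3) = min(2+0·3=2, 3+1·3=6, 0+2·3=6, -1+3·3=8, 1+4·3=13) = 2 (attained by i=0)
p(9) = min(2+0·9=2, 3+1·9=12, 0+2·9=18, -1+3·9=26, 1+4·9=37) = 2 (attained by i=0)
Answer: p(-1) = -4; p(3) = 2; p(9) = 2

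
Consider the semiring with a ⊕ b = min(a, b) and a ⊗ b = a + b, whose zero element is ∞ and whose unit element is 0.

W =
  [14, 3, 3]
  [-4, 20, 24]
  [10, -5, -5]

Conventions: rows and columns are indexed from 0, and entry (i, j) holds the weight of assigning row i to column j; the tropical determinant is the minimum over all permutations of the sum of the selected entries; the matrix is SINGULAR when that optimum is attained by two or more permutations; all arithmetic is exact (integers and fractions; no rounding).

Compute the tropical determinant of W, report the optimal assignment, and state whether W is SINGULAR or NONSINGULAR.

σ = (0, 1, 2): 14 + 20 + (-5) = 29
σ = (0, 2, 1): 14 + 24 + (-5) = 33
σ = (1, 0, 2): 3 + (-4) + (-5) = -6
σ = (1, 2, 0): 3 + 24 + 10 = 37
σ = (2, 0, 1): 3 + (-4) + (-5) = -6
σ = (2, 1, 0): 3 + 20 + 10 = 33
Optimal value attained by: σ = (1, 0, 2).
Answer: det⊕(W) = -6; verdict: SINGULAR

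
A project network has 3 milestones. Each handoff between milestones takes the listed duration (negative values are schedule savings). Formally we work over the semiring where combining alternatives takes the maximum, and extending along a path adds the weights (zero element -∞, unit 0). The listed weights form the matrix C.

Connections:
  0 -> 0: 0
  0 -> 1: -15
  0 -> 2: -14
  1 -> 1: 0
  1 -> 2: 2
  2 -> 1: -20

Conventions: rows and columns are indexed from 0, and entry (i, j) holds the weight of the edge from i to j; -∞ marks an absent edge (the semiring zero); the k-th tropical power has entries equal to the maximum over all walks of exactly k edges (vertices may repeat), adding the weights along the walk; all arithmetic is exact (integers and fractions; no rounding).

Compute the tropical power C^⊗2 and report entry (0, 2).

C^⊗2:
  [0, -15, -13]
  [-∞, 0, 2]
  [-∞, -20, -18]
Key observation: the optimum is the walk 0->1->2, with weight (-15) + 2 = -13.
Optimal value attained by: walk 0->1->2.
Answer: (C^⊗2)[0][2] = -13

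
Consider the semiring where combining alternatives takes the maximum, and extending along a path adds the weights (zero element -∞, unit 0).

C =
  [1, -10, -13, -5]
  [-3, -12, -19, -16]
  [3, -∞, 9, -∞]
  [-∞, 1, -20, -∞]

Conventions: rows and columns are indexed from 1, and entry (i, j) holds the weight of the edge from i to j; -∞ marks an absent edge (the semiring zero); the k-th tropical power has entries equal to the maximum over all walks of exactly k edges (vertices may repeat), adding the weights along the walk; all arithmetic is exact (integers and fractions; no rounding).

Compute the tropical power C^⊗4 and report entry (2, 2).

C^⊗2:
  [2, -4, -4, -4]
  [-2, -13, -10, -8]
  [12, -7, 18, -2]
  [-2, -11, -11, -15]
C^⊗3:
  [3, -3, 5, -3]
  [-1, -7, -1, -7]
  [21, 2, 27, 7]
  [-1, -12, -2, -7]
C^⊗4:
  [8, -2, 14, -2]
  [2, -6, 8, -6]
  [30, 11, 36, 16]
  [1, -6, 7, -6]
Key observation: the optimum is the walk 2->1->1->4->2, with weight (-3) + 1 + (-5) + 1 = -6.
Optimal value attained by: walk 2->1->1->4->2.
Answer: (C^⊗4)[2][2] = -6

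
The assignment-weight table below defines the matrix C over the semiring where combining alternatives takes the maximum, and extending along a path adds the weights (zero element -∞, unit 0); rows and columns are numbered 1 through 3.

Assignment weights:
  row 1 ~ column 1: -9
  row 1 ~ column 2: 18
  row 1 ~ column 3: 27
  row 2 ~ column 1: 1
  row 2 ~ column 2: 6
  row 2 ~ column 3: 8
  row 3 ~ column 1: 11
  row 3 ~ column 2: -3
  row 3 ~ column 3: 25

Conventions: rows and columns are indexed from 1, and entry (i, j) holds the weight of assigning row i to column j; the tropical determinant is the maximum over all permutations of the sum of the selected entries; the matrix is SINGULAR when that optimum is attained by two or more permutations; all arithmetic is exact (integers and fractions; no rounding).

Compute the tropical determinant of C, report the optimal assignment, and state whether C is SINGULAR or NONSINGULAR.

σ = (1, 2, 3): (-9) + 6 + 25 = 22
σ = (1, 3, 2): (-9) + 8 + (-3) = -4
σ = (2, 1, 3): 18 + 1 + 25 = 44
σ = (2, 3, 1): 18 + 8 + 11 = 37
σ = (3, 1, 2): 27 + 1 + (-3) = 25
σ = (3, 2, 1): 27 + 6 + 11 = 44
Optimal value attained by: σ = (2, 1, 3).
Answer: det⊕(C) = 44; verdict: SINGULAR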